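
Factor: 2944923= 3^1 * 83^1*11827^1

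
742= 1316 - 574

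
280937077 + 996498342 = 1277435419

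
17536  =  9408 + 8128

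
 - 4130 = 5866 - 9996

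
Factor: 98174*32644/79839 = 3204792056/79839 = 2^3*3^ ( - 3 )*191^1 * 257^1*2957^ ( - 1)*8161^1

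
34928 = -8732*( - 4)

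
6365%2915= 535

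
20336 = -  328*(-62 ) 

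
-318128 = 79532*( - 4)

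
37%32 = 5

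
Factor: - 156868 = -2^2*39217^1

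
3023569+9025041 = 12048610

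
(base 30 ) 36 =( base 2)1100000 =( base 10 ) 96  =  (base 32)30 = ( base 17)5b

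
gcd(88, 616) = 88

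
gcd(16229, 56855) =1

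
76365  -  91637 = - 15272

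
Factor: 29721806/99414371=2^1*7^(-1 )*14202053^( - 1)*14860903^1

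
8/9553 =8/9553 = 0.00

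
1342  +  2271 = 3613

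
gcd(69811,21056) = 7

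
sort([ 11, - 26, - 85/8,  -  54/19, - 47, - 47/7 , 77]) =[-47, - 26,  -  85/8, -47/7, - 54/19 , 11, 77 ]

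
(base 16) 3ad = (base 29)13d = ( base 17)346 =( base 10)941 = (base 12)665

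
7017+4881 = 11898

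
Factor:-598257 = -3^2 *11^1 * 6043^1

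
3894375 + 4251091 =8145466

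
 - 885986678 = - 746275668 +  - 139711010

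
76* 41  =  3116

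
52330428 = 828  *63201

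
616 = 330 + 286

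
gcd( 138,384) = 6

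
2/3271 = 2/3271 = 0.00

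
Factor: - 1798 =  - 2^1*29^1*31^1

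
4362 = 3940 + 422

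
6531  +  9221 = 15752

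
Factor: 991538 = 2^1*495769^1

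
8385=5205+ 3180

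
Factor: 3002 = 2^1*19^1*79^1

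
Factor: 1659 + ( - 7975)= -6316 = -2^2*1579^1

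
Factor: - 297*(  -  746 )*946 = 2^2*3^3*11^2*43^1*373^1 = 209597652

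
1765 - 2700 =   -  935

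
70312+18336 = 88648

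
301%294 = 7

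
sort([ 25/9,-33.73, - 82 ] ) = [ - 82, -33.73, 25/9 ] 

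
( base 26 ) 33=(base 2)1010001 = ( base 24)39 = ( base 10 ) 81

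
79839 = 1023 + 78816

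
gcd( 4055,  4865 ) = 5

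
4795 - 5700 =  - 905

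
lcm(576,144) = 576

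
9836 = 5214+4622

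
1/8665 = 1/8665 = 0.00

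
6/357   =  2/119 = 0.02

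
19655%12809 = 6846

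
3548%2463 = 1085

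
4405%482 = 67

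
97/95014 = 97/95014 = 0.00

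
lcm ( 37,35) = 1295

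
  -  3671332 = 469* ( - 7828 )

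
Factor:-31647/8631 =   -  3^ ( - 1)  *11^1 = -  11/3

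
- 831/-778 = 1 + 53/778  =  1.07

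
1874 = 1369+505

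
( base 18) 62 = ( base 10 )110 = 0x6e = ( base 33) 3b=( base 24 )4E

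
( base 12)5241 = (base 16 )2311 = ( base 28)bch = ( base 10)8977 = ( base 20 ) 128H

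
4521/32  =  141 + 9/32 = 141.28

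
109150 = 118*925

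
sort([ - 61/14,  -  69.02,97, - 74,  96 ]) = [- 74, - 69.02 ,-61/14,  96,97 ] 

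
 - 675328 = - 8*84416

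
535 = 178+357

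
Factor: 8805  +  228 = 9033=3^1*3011^1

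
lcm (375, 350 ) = 5250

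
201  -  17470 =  - 17269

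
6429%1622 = 1563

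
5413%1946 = 1521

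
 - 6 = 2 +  - 8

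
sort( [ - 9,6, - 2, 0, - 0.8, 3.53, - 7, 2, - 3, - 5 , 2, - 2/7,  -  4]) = [-9, - 7, - 5, - 4, - 3, - 2, - 0.8, - 2/7,0,  2, 2 , 3.53, 6 ]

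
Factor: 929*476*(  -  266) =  - 117626264=   - 2^3*7^2  *  17^1*19^1 * 929^1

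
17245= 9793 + 7452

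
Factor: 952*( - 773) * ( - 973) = 716026808 = 2^3*7^2*17^1*139^1*773^1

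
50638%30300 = 20338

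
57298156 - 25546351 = 31751805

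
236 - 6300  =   - 6064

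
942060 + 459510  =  1401570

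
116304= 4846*24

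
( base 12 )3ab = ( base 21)15H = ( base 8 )1063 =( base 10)563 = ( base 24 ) NB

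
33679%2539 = 672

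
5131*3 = 15393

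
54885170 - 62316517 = -7431347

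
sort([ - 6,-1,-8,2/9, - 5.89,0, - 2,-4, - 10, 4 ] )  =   [ - 10, - 8,-6, - 5.89,-4, - 2,-1, 0, 2/9, 4 ] 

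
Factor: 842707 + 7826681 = 8669388 = 2^2*3^1*7^1*13^1 * 17^1* 467^1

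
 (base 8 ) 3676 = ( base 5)30412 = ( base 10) 1982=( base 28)2em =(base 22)422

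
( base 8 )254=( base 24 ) 74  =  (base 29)5r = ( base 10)172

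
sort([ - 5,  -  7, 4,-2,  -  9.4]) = [ - 9.4,- 7, - 5, - 2, 4]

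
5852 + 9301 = 15153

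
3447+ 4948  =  8395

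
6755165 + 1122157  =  7877322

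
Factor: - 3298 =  - 2^1*17^1*97^1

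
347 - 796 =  - 449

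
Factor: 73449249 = 3^1*179^1 * 136777^1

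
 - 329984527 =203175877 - 533160404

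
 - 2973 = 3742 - 6715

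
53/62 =53/62 =0.85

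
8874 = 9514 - 640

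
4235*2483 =10515505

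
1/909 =1/909= 0.00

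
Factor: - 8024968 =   -  2^3*7^1*47^1*3049^1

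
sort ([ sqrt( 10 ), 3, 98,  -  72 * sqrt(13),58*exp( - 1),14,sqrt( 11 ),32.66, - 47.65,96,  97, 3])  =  [-72*sqrt( 13), - 47.65,3,3,sqrt(10 ),sqrt( 11 ),  14,58 * exp( - 1 ),32.66, 96 , 97,  98]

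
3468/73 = 47 + 37/73=47.51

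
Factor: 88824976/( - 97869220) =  - 22206244/24467305 = - 2^2 * 5^(  -  1)*71^1*78191^1*4893461^(  -  1)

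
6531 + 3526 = 10057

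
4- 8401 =- 8397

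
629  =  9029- 8400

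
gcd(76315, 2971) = 1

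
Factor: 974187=3^5 * 19^1 * 211^1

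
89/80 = 89/80= 1.11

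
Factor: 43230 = 2^1*3^1*5^1 * 11^1*  131^1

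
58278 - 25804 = 32474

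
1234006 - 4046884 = - 2812878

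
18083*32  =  578656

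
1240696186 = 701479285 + 539216901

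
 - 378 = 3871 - 4249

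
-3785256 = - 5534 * 684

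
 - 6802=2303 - 9105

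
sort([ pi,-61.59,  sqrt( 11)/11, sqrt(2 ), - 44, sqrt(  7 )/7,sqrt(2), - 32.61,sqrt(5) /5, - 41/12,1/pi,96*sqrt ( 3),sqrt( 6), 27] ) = [ - 61.59, -44,-32.61, - 41/12, sqrt(11)/11,1/pi,sqrt( 7 )/7 , sqrt(5) /5,sqrt( 2),sqrt(2), sqrt ( 6 ) , pi,27,96*sqrt( 3) ]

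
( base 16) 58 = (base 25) 3d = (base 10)88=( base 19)4c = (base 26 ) 3A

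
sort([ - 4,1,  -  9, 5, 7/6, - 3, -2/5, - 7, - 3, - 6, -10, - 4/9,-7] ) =[ - 10, - 9, - 7  ,-7, - 6, - 4 , - 3, - 3, - 4/9,- 2/5, 1, 7/6, 5 ] 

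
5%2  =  1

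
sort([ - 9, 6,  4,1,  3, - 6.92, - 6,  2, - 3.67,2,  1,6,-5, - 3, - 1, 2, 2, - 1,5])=[-9, - 6.92, - 6, - 5, - 3.67, - 3, - 1, - 1,1,1, 2,  2,2,2,3, 4,  5,  6 , 6]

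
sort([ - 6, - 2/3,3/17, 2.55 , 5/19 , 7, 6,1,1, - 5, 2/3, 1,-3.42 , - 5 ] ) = [ -6, - 5, - 5,  -  3.42, - 2/3, 3/17,5/19, 2/3, 1, 1, 1,2.55,6, 7]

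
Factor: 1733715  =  3^2*5^1*59^1*653^1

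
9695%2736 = 1487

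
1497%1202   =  295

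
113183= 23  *4921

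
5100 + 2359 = 7459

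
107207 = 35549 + 71658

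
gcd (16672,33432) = 8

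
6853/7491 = 623/681  =  0.91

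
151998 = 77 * 1974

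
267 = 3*89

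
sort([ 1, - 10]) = [  -  10,1 ]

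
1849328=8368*221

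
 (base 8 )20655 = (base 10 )8621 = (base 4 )2012231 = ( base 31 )8u3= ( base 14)31db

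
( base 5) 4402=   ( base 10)602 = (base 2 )1001011010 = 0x25A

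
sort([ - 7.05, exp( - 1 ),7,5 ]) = [  -  7.05,  exp( - 1),5,7]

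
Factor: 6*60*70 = 2^4 * 3^2*5^2*7^1 = 25200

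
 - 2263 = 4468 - 6731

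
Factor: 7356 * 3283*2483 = 2^2 * 3^1*7^2*13^1*67^1 * 191^1* 613^1  =  59963824284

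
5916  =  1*5916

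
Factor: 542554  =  2^1*271277^1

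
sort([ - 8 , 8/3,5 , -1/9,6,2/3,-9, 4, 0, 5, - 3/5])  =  [-9 , - 8,-3/5,-1/9, 0,2/3, 8/3, 4,5, 5 , 6 ]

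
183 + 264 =447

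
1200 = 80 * 15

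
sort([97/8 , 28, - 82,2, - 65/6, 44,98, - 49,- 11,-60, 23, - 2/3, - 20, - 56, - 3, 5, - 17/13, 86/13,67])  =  [ - 82, - 60,-56, - 49,  -  20,  -  11,-65/6, - 3, - 17/13, - 2/3,2,5 , 86/13,97/8, 23, 28,44,67,98 ]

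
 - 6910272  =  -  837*8256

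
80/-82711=  -  80/82711 =- 0.00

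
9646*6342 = 61174932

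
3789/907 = 3789/907=4.18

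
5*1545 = 7725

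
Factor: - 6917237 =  - 223^1*31019^1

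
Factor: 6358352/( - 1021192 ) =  - 794794/127649 = -  2^1*7^1 * 11^1*13^1 * 397^1*127649^(- 1)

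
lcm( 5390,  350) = 26950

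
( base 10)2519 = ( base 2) 100111010111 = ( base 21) 5ek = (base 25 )40J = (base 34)263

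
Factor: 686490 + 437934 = 2^3 *3^2*7^1*23^1*97^1 = 1124424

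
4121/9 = 4121/9=457.89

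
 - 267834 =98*( - 2733) 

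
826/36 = 413/18= 22.94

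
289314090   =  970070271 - 680756181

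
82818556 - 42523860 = 40294696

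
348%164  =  20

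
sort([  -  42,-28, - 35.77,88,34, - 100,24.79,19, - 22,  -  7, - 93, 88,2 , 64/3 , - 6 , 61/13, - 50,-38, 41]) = [-100, - 93, - 50,-42, - 38 ,-35.77, -28, - 22, - 7, - 6,2,61/13,19, 64/3,24.79,  34,41,88, 88 ]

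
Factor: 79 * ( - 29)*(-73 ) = 29^1 * 73^1*79^1= 167243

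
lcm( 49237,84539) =4480567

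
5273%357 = 275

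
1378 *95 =130910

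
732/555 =1 + 59/185 = 1.32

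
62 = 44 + 18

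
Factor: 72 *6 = 2^4*3^3  =  432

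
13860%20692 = 13860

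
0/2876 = 0 = 0.00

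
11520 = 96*120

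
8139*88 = 716232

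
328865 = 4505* 73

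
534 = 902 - 368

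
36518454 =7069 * 5166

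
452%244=208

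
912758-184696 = 728062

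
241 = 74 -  -167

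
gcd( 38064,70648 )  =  8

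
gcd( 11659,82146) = 1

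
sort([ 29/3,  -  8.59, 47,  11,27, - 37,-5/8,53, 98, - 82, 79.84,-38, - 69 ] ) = [ - 82, - 69,  -  38, - 37, - 8.59, - 5/8, 29/3,11,27, 47,  53, 79.84, 98 ]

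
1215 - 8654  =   - 7439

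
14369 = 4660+9709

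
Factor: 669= 3^1*223^1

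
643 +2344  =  2987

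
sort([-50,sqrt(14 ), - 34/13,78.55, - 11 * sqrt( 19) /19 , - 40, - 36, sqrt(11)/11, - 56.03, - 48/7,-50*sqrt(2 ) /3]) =[  -  56.03, - 50, - 40, - 36,  -  50*sqrt (2 ) /3, - 48/7,  -  34/13, - 11* sqrt(19) /19, sqrt ( 11)/11, sqrt(14),78.55 ] 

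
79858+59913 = 139771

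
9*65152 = 586368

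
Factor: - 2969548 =- 2^2*19^1*41^1*953^1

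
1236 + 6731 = 7967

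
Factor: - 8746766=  - 2^1*7^1*624769^1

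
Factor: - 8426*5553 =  - 2^1 * 3^2*11^1*383^1 * 617^1 = - 46789578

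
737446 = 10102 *73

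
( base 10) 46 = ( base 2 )101110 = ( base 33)1d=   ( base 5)141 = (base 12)3a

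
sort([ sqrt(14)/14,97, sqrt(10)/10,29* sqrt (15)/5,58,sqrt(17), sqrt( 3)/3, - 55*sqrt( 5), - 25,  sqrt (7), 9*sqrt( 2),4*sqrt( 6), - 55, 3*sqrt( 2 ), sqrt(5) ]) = [-55*sqrt( 5 ) ,  -  55, - 25, sqrt ( 14)/14,sqrt(10)/10 , sqrt( 3)/3, sqrt (5 ),sqrt( 7 ),sqrt( 17),3*sqrt(2 ) , 4*sqrt(6),9*sqrt(2) , 29 *sqrt(15) /5, 58, 97 ]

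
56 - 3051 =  - 2995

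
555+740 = 1295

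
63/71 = 63/71 = 0.89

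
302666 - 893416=- 590750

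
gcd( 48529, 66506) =1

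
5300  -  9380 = - 4080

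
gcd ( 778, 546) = 2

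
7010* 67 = 469670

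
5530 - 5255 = 275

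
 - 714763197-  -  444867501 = -269895696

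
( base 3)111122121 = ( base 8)23340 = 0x26e0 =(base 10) 9952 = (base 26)eik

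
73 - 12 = 61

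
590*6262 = 3694580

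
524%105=104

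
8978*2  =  17956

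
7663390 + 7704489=15367879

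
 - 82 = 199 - 281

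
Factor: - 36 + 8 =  - 28 = - 2^2*7^1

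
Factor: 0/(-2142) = 0^1 = 0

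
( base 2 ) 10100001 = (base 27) 5Q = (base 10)161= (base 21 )7e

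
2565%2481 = 84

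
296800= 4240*70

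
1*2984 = 2984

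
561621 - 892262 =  - 330641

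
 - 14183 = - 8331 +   -  5852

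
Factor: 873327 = 3^1 * 7^2*13^1*457^1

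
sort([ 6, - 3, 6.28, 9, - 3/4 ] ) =[ - 3, - 3/4, 6,6.28, 9]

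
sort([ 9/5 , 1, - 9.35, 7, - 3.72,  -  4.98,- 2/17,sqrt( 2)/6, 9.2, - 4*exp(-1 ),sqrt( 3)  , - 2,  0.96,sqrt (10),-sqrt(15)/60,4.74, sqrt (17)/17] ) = [ - 9.35, - 4.98  ,-3.72,  -  2, - 4*exp( - 1),  -  2/17, -sqrt( 15)/60,sqrt( 2)/6,  sqrt( 17)/17 , 0.96, 1, sqrt( 3 ), 9/5 , sqrt(10),4.74, 7, 9.2 ] 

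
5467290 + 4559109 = 10026399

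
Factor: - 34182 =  - 2^1*3^4*211^1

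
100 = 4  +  96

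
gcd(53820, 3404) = 92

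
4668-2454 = 2214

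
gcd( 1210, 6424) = 22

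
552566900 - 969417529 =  - 416850629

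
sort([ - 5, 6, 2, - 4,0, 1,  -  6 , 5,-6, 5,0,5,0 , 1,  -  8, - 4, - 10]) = [ - 10,  -  8 , - 6, -6, - 5,-4, - 4,0  ,  0, 0, 1, 1,2,5,  5,5, 6]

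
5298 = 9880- 4582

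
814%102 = 100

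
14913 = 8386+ 6527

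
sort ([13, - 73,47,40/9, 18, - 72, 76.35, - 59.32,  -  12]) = [ - 73, - 72,-59.32, - 12,40/9, 13, 18,47,76.35 ]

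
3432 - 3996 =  - 564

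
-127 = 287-414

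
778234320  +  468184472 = 1246418792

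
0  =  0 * 635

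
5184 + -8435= - 3251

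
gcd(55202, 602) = 14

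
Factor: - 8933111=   -  11^1*812101^1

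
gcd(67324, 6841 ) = 1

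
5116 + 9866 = 14982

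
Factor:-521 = -521^1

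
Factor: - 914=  - 2^1*457^1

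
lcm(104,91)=728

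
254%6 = 2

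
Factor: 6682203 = 3^3*11^1*149^1*151^1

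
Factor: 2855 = 5^1*571^1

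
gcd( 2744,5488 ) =2744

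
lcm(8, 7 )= 56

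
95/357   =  95/357=0.27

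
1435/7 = 205  =  205.00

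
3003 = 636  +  2367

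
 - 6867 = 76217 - 83084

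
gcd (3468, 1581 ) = 51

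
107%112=107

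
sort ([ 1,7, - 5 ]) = [ - 5,1,7]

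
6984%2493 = 1998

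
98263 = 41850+56413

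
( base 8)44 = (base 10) 36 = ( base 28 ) 18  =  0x24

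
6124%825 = 349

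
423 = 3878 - 3455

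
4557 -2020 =2537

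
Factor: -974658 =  - 2^1 * 3^1*61^1*2663^1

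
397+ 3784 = 4181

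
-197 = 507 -704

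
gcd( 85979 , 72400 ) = 1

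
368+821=1189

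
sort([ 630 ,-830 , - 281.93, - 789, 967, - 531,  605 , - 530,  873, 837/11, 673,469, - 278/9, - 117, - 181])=[ - 830,-789, - 531,-530 ,- 281.93, - 181,- 117 ,-278/9, 837/11, 469, 605, 630,673 , 873 , 967]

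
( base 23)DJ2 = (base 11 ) 5551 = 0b1110010010100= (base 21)GC8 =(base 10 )7316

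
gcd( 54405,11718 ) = 837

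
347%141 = 65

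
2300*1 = 2300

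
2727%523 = 112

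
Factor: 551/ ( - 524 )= - 2^( -2 )*19^1*29^1*131^(  -  1) 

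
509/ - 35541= - 1 + 35032/35541 = - 0.01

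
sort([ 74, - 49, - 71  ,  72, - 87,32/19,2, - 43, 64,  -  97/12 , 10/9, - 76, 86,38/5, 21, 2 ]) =[ - 87, - 76,  -  71, - 49, - 43 , - 97/12,10/9, 32/19, 2, 2,  38/5 , 21, 64, 72, 74, 86 ]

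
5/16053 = 5/16053=0.00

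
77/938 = 11/134 = 0.08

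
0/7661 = 0= 0.00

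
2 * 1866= 3732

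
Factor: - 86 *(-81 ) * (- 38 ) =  - 264708 = - 2^2*3^4*19^1* 43^1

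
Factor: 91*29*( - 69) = -3^1*7^1 * 13^1*23^1 * 29^1=   - 182091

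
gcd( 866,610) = 2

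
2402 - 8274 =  -5872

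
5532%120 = 12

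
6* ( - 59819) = - 358914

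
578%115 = 3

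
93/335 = 93/335 = 0.28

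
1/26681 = 1/26681 = 0.00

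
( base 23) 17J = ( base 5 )10314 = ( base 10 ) 709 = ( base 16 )2c5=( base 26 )117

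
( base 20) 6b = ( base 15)8b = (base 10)131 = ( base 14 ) 95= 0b10000011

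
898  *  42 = 37716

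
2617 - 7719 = -5102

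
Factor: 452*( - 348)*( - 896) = 140937216  =  2^11 *3^1* 7^1*29^1*113^1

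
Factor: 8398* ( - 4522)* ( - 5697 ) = 2^2*3^3*7^1 * 13^1*17^2*19^2* 211^1 = 216347881932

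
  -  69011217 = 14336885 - 83348102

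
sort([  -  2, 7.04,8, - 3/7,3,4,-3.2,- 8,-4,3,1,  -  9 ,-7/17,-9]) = [  -  9,-9, - 8, - 4, - 3.2, - 2, - 3/7,-7/17,1, 3,3,4,7.04 , 8 ]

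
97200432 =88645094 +8555338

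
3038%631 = 514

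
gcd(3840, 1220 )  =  20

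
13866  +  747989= 761855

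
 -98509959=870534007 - 969043966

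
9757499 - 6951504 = 2805995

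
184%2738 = 184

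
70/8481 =70/8481= 0.01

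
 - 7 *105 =- 735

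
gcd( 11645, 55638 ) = 1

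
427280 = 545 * 784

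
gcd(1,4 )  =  1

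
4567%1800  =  967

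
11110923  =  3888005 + 7222918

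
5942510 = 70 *84893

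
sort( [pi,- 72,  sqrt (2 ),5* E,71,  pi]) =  [  -  72, sqrt( 2 ),  pi,pi,5*E,71]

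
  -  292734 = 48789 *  ( - 6 ) 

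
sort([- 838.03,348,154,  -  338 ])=[ - 838.03, - 338 , 154, 348] 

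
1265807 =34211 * 37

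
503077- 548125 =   -  45048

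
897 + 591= 1488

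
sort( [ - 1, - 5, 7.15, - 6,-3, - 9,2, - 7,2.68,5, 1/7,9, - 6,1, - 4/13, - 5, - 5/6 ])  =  [ - 9 , - 7, - 6 , - 6, - 5, - 5, - 3, - 1, - 5/6, - 4/13,1/7, 1,  2,  2.68,5,7.15,9] 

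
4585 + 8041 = 12626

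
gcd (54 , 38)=2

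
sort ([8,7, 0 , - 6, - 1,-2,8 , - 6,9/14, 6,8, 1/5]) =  [ - 6, - 6, - 2,-1,0, 1/5,9/14,6 , 7,8, 8, 8]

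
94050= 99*950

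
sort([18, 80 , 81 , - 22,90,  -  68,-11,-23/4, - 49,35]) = [ - 68 ,-49, - 22, - 11, - 23/4,18 , 35, 80,  81, 90 ] 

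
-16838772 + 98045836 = 81207064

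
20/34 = 10/17 = 0.59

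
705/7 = 705/7 = 100.71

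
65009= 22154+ 42855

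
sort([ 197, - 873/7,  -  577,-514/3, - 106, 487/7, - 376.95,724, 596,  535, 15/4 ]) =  [ - 577, - 376.95,-514/3,-873/7, - 106, 15/4, 487/7, 197,535, 596, 724]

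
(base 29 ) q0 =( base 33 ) MS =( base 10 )754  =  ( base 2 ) 1011110010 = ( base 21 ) 1ej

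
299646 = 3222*93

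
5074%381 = 121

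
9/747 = 1/83 = 0.01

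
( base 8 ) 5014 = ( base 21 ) 5HA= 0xA0C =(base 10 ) 2572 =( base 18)7GG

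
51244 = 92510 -41266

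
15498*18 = 278964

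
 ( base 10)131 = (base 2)10000011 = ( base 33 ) 3W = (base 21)65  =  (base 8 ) 203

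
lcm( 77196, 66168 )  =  463176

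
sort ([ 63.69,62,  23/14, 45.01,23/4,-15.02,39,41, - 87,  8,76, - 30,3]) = [ - 87, - 30, - 15.02,23/14, 3, 23/4, 8,39, 41,  45.01,62,63.69, 76]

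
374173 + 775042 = 1149215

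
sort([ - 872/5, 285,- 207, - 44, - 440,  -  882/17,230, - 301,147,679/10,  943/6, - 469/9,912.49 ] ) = [ - 440, - 301, - 207, - 872/5 , - 469/9,-882/17, - 44,679/10,  147,943/6,230,285,912.49 ]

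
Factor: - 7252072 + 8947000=1694928 = 2^4*3^1* 35311^1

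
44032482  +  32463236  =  76495718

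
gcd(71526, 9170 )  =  1834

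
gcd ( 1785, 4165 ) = 595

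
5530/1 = 5530 = 5530.00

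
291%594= 291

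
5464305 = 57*95865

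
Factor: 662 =2^1*331^1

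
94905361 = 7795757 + 87109604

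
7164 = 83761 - 76597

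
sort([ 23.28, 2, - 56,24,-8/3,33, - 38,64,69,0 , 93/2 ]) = [-56 ,-38, - 8/3,0 , 2,23.28, 24,33,93/2,64,69 ] 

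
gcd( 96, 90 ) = 6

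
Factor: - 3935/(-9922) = 2^( - 1 )*5^1*11^( - 2)  *  41^(-1)*787^1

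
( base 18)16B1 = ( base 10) 7975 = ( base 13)3826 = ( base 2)1111100100111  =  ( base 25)cj0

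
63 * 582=36666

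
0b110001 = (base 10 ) 49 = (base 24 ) 21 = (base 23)23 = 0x31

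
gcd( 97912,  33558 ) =2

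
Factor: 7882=2^1*7^1 * 563^1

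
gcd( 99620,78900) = 20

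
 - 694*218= - 151292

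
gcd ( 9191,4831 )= 1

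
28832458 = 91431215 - 62598757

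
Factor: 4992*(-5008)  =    -  24999936=-2^11*3^1*13^1*313^1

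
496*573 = 284208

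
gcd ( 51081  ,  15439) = 1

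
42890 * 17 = 729130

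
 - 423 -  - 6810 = 6387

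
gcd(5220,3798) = 18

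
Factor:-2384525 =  - 5^2 * 11^1*13^1*23^1*29^1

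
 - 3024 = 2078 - 5102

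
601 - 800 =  - 199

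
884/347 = 2  +  190/347 = 2.55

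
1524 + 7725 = 9249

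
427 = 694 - 267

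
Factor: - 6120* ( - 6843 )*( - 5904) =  - 2^7 * 3^5*5^1 * 17^1*41^1 * 2281^1 = -247254560640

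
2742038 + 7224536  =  9966574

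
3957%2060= 1897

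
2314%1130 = 54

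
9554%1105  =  714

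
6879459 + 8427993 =15307452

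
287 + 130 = 417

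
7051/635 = 11 + 66/635 = 11.10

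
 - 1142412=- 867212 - 275200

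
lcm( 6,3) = 6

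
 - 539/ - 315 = 1 + 32/45 =1.71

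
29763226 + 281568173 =311331399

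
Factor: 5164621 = 7^1*11^1 *67073^1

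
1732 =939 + 793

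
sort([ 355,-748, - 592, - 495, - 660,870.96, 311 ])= [ - 748, - 660, - 592, - 495,311,355,  870.96]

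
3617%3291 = 326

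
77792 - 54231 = 23561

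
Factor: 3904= 2^6*61^1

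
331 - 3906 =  - 3575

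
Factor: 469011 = 3^1 * 127^1*1231^1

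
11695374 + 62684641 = 74380015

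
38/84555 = 38/84555  =  0.00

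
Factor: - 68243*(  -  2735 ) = 5^1* 7^1*547^1*9749^1 = 186644605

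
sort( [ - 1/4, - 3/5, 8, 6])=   [- 3/5, - 1/4, 6, 8]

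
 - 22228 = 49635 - 71863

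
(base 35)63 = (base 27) 7o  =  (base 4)3111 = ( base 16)d5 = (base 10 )213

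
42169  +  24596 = 66765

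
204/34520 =51/8630=0.01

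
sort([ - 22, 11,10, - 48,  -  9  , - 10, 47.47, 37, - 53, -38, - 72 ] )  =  [ - 72, - 53, - 48,-38, - 22, - 10, - 9, 10,11, 37, 47.47]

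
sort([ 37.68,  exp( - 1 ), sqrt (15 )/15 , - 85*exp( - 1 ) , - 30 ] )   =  [  -  85 * exp( - 1), - 30,sqrt(15 ) /15, exp (  -  1), 37.68] 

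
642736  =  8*80342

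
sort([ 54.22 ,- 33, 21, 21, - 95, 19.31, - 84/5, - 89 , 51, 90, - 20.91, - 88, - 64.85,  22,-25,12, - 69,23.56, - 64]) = [ - 95, - 89, - 88, - 69,- 64.85, - 64, - 33, - 25,-20.91, - 84/5, 12,  19.31,  21, 21,22, 23.56, 51,54.22, 90]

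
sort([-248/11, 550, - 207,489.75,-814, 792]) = [ - 814,-207 , - 248/11,  489.75, 550, 792 ] 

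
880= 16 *55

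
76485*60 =4589100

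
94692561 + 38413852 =133106413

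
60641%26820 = 7001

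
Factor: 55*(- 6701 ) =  - 5^1 *11^1*6701^1 = -  368555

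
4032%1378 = 1276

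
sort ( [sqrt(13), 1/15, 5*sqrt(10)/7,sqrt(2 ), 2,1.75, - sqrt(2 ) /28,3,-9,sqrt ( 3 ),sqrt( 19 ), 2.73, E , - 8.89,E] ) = [ - 9, - 8.89,-sqrt ( 2 ) /28,1/15,sqrt ( 2),sqrt(3 ),1.75,2, 5*sqrt( 10 ) /7,E,E, 2.73,3,sqrt ( 13),sqrt( 19 )] 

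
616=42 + 574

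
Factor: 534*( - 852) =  - 454968= - 2^3*3^2*71^1 *89^1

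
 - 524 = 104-628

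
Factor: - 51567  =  -3^1*17189^1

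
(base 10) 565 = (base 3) 202221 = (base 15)27A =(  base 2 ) 1000110101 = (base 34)GL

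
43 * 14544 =625392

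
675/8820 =15/196 =0.08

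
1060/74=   14 + 12/37= 14.32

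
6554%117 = 2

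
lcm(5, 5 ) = 5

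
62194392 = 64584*963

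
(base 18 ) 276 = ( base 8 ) 1414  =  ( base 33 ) nl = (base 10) 780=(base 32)oc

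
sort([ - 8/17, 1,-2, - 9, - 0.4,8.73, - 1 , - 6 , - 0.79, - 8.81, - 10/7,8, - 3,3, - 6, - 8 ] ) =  [ - 9, - 8.81, - 8, - 6,  -  6, - 3, - 2,  -  10/7,  -  1  , - 0.79, -8/17, - 0.4, 1,3,8,8.73 ]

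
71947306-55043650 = 16903656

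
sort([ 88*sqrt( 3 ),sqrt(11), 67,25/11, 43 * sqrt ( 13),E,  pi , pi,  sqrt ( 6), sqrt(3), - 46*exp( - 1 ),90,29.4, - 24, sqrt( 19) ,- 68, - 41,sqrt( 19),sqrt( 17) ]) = [ - 68, - 41, - 24,-46*exp( - 1),sqrt( 3),25/11,sqrt ( 6),E,  pi,pi, sqrt( 11),sqrt(17) , sqrt(19 ), sqrt(19),29.4,67,90,88*sqrt ( 3),43 * sqrt( 13)]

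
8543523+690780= 9234303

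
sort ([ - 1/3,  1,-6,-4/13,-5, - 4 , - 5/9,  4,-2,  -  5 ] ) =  [ - 6, - 5,- 5, - 4,-2,  -  5/9, - 1/3,-4/13, 1, 4 ] 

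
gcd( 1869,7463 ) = 1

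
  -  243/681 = -81/227 = - 0.36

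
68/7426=34/3713 = 0.01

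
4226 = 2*2113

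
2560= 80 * 32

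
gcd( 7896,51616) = 8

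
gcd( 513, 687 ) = 3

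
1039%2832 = 1039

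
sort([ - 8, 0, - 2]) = [ - 8, - 2,  0 ]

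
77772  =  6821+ 70951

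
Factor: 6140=2^2*5^1*307^1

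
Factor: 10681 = 11^1*971^1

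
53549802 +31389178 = 84938980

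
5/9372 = 5/9372 = 0.00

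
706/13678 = 353/6839= 0.05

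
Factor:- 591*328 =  - 2^3*3^1 * 41^1*197^1 = - 193848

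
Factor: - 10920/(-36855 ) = 8/27 = 2^3*3^( - 3)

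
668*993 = 663324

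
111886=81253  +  30633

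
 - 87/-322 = 87/322 = 0.27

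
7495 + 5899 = 13394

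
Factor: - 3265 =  - 5^1*653^1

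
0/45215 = 0 = 0.00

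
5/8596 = 5/8596 = 0.00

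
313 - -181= 494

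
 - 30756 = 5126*(-6)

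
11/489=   11/489 = 0.02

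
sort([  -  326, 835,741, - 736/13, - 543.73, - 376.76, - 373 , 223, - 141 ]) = [ - 543.73,-376.76, - 373, - 326, - 141, - 736/13,223, 741 , 835 ]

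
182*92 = 16744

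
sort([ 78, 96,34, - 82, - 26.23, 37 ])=[ - 82, -26.23,34,37, 78, 96 ]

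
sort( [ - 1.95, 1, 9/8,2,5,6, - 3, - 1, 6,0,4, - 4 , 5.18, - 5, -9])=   [ - 9 ,  -  5, - 4,- 3,-1.95,  -  1, 0, 1, 9/8,2,  4 , 5,5.18, 6,6]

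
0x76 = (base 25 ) 4I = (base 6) 314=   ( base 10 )118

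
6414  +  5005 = 11419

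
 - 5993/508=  - 5993/508= - 11.80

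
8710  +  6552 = 15262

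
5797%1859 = 220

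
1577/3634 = 1577/3634= 0.43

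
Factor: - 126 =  - 2^1*3^2*7^1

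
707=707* 1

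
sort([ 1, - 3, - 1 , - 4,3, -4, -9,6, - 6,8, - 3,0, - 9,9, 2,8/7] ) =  [ - 9, - 9, - 6,-4, -4 , - 3, - 3, - 1, 0, 1,8/7, 2,3,6, 8  ,  9 ] 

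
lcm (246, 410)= 1230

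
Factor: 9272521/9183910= 2^ ( - 1)*5^ (  -  1)*17^ (-1)*89^( - 1 )*97^1 *109^1 * 607^( - 1 ) * 877^1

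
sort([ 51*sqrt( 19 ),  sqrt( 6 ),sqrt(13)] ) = [ sqrt(6),sqrt(13 ) , 51* sqrt(19)]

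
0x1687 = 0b1011010000111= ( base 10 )5767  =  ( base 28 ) 79r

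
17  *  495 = 8415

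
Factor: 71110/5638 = 5^1 * 13^1*547^1*2819^ (- 1) = 35555/2819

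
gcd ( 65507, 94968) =1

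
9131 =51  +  9080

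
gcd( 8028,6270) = 6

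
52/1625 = 4/125 =0.03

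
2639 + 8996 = 11635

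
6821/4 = 1705+1/4 = 1705.25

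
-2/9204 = - 1/4602 = - 0.00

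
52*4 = 208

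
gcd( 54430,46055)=5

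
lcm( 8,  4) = 8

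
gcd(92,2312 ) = 4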